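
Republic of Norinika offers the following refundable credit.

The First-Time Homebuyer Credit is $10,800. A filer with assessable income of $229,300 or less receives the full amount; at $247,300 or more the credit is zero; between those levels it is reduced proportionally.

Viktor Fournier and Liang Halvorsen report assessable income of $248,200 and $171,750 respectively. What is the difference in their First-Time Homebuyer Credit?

$10,800

Viktor ($248,200): First-Time Homebuyer Credit: $248,200 is at or above $247,300, so the credit is $0.
Liang ($171,750): First-Time Homebuyer Credit: $171,750 is at or below the $229,300 threshold, so the full $10,800 applies.
Difference: |$0 − $10,800| = $10,800.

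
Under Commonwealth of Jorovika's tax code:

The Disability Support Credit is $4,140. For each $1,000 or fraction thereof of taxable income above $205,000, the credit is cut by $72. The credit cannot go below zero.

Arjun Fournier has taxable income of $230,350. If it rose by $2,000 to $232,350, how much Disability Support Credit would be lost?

$144

At $230,350 — income exceeds $205,000 by $25,350, which is 26 full-or-partial $1,000 increments; reduction = 26 × $72 = $1,872, leaving $2,268.
At $232,350 — income exceeds $205,000 by $27,350, which is 28 full-or-partial $1,000 increments; reduction = 28 × $72 = $2,016, leaving $2,124.
Lost: $2,268 − $2,124 = $144.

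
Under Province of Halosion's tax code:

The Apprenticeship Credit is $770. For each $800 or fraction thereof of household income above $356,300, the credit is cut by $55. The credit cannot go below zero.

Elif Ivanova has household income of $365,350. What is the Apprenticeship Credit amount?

Apprenticeship Credit: income exceeds $356,300 by $9,050, which is 12 full-or-partial $800 increments; reduction = 12 × $55 = $660, leaving $110.

$110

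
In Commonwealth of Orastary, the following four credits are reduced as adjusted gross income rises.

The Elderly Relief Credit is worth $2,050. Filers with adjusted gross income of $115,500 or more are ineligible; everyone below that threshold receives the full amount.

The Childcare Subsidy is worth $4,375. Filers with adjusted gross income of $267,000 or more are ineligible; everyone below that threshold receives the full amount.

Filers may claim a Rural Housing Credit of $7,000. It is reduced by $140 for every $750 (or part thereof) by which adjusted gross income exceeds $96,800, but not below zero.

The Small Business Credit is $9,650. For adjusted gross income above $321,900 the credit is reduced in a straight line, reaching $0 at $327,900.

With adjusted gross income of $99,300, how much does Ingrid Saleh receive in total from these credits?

$22,515

Elderly Relief Credit: $99,300 is below the $115,500 cutoff, so the full $2,050 applies.
Childcare Subsidy: $99,300 is below the $267,000 cutoff, so the full $4,375 applies.
Rural Housing Credit: income exceeds $96,800 by $2,500, which is 4 full-or-partial $750 increments; reduction = 4 × $140 = $560, leaving $6,440.
Small Business Credit: $99,300 is at or below the $321,900 threshold, so the full $9,650 applies.
Total: $2,050 + $4,375 + $6,440 + $9,650 = $22,515.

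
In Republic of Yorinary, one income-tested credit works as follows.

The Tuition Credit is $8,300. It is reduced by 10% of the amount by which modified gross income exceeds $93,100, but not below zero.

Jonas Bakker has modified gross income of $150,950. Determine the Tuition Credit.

$2,515

Tuition Credit: 10% of the $57,850 excess over $93,100 is $5,785; credit = $8,300 − $5,785 = $2,515.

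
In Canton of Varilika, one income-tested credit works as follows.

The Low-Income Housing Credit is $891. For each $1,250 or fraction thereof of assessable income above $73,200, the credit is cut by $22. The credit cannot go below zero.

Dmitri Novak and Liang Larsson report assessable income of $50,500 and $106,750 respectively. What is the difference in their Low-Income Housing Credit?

$594

Dmitri ($50,500): Low-Income Housing Credit: $50,500 is at or below the $73,200 threshold, so the full $891 applies.
Liang ($106,750): Low-Income Housing Credit: income exceeds $73,200 by $33,550, which is 27 full-or-partial $1,250 increments; reduction = 27 × $22 = $594, leaving $297.
Difference: |$891 − $297| = $594.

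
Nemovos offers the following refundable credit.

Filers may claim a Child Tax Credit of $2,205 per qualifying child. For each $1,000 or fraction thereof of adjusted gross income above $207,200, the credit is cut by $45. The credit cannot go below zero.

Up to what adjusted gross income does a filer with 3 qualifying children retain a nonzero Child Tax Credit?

Full credit = 3 × $2,205 = $6,615.
After 146 increments the reduction is 146 × $45 = $6,570, leaving $45; one more increment wipes it out. Increment 146 ends at excess 146 × $1,000 = $146,000, so the highest qualifying income is $207,200 + $146,000 = $353,200.

$353,200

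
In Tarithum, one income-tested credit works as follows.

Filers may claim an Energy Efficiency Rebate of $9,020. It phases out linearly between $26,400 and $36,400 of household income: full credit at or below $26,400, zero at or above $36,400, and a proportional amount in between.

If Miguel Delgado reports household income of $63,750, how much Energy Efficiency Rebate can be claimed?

$0

Energy Efficiency Rebate: $63,750 is at or above $36,400, so the credit is $0.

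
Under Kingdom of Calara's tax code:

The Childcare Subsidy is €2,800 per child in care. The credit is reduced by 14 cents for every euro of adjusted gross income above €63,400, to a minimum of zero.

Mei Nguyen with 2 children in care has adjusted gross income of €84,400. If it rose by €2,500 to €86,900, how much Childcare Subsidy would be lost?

At €84,400 — base = 2 × €2,800 = €5,600. 14% of the €21,000 excess over €63,400 is €2,940; credit = €5,600 − €2,940 = €2,660.
At €86,900 — base = 2 × €2,800 = €5,600. 14% of the €23,500 excess over €63,400 is €3,290; credit = €5,600 − €3,290 = €2,310.
Lost: €2,660 − €2,310 = €350.

€350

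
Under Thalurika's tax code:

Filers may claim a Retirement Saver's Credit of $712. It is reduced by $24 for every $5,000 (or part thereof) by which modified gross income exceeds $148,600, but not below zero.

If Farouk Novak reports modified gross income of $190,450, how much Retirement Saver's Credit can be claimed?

Retirement Saver's Credit: income exceeds $148,600 by $41,850, which is 9 full-or-partial $5,000 increments; reduction = 9 × $24 = $216, leaving $496.

$496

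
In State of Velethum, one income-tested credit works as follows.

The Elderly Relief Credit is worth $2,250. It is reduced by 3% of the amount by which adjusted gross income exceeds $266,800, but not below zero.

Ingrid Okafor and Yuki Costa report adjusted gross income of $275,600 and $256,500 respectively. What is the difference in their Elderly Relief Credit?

$264

Ingrid ($275,600): Elderly Relief Credit: 3% of the $8,800 excess over $266,800 is $264; credit = $2,250 − $264 = $1,986.
Yuki ($256,500): Elderly Relief Credit: $256,500 is at or below the $266,800 threshold, so the full $2,250 applies.
Difference: |$1,986 − $2,250| = $264.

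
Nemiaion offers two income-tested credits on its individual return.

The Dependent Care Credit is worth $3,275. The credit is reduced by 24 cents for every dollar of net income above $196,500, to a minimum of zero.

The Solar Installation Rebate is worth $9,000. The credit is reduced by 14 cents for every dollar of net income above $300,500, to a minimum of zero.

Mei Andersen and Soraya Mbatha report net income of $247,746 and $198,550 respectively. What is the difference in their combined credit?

$2,783

Mei ($247,746): Dependent Care Credit: 24% of the $51,246 excess over $196,500 is $12,299.04 ≥ base, so the credit is $0. Solar Installation Rebate: $247,746 is at or below the $300,500 threshold, so the full $9,000 applies. total $0 + $9,000 = $9,000
Soraya ($198,550): Dependent Care Credit: 24% of the $2,050 excess over $196,500 is $492; credit = $3,275 − $492 = $2,783. Solar Installation Rebate: $198,550 is at or below the $300,500 threshold, so the full $9,000 applies. total $2,783 + $9,000 = $11,783
Difference: |$9,000 − $11,783| = $2,783.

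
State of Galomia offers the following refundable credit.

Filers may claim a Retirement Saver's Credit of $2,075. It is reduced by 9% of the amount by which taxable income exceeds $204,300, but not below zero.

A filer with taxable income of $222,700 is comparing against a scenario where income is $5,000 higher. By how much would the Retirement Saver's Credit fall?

At $222,700 — 9% of the $18,400 excess over $204,300 is $1,656; credit = $2,075 − $1,656 = $419.
At $227,700 — 9% of the $23,400 excess over $204,300 is $2,106 ≥ base, so the credit is $0.
Lost: $419 − $0 = $419.

$419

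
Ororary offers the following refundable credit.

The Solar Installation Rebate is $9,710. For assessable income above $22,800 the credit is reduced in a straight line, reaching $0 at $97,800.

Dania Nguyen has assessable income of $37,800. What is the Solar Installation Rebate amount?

Solar Installation Rebate: $37,800 is $15,000 into a $75,000 phase-out range, leaving 60,000/75,000 of the credit: $9,710 × 60,000/75,000 = $7,768.

$7,768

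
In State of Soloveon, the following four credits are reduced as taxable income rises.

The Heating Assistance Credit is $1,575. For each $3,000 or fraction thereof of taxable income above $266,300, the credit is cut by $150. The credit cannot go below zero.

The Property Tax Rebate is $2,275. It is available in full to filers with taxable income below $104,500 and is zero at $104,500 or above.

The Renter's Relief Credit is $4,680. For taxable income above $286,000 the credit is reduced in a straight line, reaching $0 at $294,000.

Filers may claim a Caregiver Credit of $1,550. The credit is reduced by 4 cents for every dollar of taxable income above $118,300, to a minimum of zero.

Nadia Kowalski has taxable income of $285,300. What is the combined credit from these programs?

$5,205

Heating Assistance Credit: income exceeds $266,300 by $19,000, which is 7 full-or-partial $3,000 increments; reduction = 7 × $150 = $1,050, leaving $525.
Property Tax Rebate: $285,300 meets or exceeds the $104,500 cutoff, so the credit is $0.
Renter's Relief Credit: $285,300 is at or below the $286,000 threshold, so the full $4,680 applies.
Caregiver Credit: 4% of the $167,000 excess over $118,300 is $6,680 ≥ base, so the credit is $0.
Total: $525 + $0 + $4,680 + $0 = $5,205.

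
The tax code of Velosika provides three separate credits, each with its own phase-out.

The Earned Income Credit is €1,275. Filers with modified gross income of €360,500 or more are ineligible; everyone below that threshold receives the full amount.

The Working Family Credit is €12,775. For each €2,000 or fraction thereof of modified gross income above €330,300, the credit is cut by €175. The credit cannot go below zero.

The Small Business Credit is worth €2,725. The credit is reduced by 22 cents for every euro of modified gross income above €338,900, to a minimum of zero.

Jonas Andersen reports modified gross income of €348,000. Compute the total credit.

€13,198

Earned Income Credit: €348,000 is below the €360,500 cutoff, so the full €1,275 applies.
Working Family Credit: income exceeds €330,300 by €17,700, which is 9 full-or-partial €2,000 increments; reduction = 9 × €175 = €1,575, leaving €11,200.
Small Business Credit: 22% of the €9,100 excess over €338,900 is €2,002; credit = €2,725 − €2,002 = €723.
Total: €1,275 + €11,200 + €723 = €13,198.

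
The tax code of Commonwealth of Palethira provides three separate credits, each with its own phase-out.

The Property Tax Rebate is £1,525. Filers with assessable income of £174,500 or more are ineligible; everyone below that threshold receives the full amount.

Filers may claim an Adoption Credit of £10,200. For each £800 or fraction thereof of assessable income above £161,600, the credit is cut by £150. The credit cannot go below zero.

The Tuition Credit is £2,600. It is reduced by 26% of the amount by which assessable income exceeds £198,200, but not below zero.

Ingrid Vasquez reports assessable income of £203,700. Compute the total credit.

Property Tax Rebate: £203,700 meets or exceeds the £174,500 cutoff, so the credit is £0.
Adoption Credit: income exceeds £161,600 by £42,100, which is 53 full-or-partial £800 increments; reduction = 53 × £150 = £7,950, leaving £2,250.
Tuition Credit: 26% of the £5,500 excess over £198,200 is £1,430; credit = £2,600 − £1,430 = £1,170.
Total: £0 + £2,250 + £1,170 = £3,420.

£3,420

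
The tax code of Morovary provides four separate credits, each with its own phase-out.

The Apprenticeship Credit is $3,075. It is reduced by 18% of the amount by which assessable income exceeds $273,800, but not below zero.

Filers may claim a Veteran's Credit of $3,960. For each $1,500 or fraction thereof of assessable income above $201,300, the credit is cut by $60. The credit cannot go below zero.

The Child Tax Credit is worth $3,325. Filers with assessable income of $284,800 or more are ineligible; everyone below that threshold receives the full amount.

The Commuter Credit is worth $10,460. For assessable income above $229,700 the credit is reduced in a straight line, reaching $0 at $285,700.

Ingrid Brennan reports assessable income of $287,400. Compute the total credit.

$1,107

Apprenticeship Credit: 18% of the $13,600 excess over $273,800 is $2,448; credit = $3,075 − $2,448 = $627.
Veteran's Credit: income exceeds $201,300 by $86,100, which is 58 full-or-partial $1,500 increments; reduction = 58 × $60 = $3,480, leaving $480.
Child Tax Credit: $287,400 meets or exceeds the $284,800 cutoff, so the credit is $0.
Commuter Credit: $287,400 is at or above $285,700, so the credit is $0.
Total: $627 + $480 + $0 + $0 = $1,107.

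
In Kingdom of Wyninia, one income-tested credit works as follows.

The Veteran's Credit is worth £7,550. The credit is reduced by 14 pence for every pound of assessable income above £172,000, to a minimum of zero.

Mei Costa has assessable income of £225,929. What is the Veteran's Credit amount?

Veteran's Credit: 14% of the £53,929 excess over £172,000 is £7,550.06 ≥ base, so the credit is £0.

£0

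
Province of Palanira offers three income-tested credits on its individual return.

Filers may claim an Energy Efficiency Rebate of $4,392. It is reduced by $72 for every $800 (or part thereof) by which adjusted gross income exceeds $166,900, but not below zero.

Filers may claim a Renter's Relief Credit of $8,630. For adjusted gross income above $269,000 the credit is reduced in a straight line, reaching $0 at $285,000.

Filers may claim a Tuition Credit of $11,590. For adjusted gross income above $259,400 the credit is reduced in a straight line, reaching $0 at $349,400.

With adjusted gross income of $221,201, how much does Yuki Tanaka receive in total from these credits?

Energy Efficiency Rebate: income exceeds $166,900 by $54,301 → 68 increments × $72 = $4,896 ≥ base, so the credit is $0.
Renter's Relief Credit: $221,201 is at or below the $269,000 threshold, so the full $8,630 applies.
Tuition Credit: $221,201 is at or below the $259,400 threshold, so the full $11,590 applies.
Total: $0 + $8,630 + $11,590 = $20,220.

$20,220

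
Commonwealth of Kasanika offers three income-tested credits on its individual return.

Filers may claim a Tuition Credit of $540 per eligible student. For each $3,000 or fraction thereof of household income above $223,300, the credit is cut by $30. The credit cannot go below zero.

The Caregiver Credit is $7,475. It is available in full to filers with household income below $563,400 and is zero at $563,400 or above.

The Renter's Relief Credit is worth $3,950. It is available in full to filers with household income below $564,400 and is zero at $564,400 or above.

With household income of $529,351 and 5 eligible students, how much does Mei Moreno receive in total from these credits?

$11,425

Tuition Credit: base = 5 × $540 = $2,700. income exceeds $223,300 by $306,051 → 103 increments × $30 = $3,090 ≥ base, so the credit is $0.
Caregiver Credit: $529,351 is below the $563,400 cutoff, so the full $7,475 applies.
Renter's Relief Credit: $529,351 is below the $564,400 cutoff, so the full $3,950 applies.
Total: $0 + $7,475 + $3,950 = $11,425.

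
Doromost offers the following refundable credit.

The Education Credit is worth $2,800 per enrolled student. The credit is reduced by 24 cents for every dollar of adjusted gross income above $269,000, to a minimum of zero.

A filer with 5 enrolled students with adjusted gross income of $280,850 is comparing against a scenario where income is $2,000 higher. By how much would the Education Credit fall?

$480

At $280,850 — base = 5 × $2,800 = $14,000. 24% of the $11,850 excess over $269,000 is $2,844; credit = $14,000 − $2,844 = $11,156.
At $282,850 — base = 5 × $2,800 = $14,000. 24% of the $13,850 excess over $269,000 is $3,324; credit = $14,000 − $3,324 = $10,676.
Lost: $11,156 − $10,676 = $480.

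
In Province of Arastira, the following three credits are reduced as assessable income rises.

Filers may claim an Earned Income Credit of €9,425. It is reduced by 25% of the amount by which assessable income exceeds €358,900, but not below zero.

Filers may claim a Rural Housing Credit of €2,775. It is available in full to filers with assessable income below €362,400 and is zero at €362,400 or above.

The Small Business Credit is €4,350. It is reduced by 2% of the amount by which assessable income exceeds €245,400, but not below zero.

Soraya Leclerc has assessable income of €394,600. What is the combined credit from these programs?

€1,866

Earned Income Credit: 25% of the €35,700 excess over €358,900 is €8,925; credit = €9,425 − €8,925 = €500.
Rural Housing Credit: €394,600 meets or exceeds the €362,400 cutoff, so the credit is €0.
Small Business Credit: 2% of the €149,200 excess over €245,400 is €2,984; credit = €4,350 − €2,984 = €1,366.
Total: €500 + €0 + €1,366 = €1,866.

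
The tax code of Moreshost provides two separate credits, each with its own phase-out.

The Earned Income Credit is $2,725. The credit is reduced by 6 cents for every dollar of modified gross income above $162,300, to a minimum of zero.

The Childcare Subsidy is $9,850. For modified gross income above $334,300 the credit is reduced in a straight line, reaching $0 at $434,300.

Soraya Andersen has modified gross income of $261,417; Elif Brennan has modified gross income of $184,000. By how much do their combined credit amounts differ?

$1,423

Soraya ($261,417): Earned Income Credit: 6% of the $99,117 excess over $162,300 is $5,947.02 ≥ base, so the credit is $0. Childcare Subsidy: $261,417 is at or below the $334,300 threshold, so the full $9,850 applies. total $0 + $9,850 = $9,850
Elif ($184,000): Earned Income Credit: 6% of the $21,700 excess over $162,300 is $1,302; credit = $2,725 − $1,302 = $1,423. Childcare Subsidy: $184,000 is at or below the $334,300 threshold, so the full $9,850 applies. total $1,423 + $9,850 = $11,273
Difference: |$9,850 − $11,273| = $1,423.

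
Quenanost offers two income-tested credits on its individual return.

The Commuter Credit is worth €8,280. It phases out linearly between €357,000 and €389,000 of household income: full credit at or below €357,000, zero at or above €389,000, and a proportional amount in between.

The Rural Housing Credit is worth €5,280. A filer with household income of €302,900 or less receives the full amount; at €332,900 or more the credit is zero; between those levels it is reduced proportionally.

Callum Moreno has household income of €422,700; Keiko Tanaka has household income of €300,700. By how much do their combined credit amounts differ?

Callum (€422,700): Commuter Credit: €422,700 is at or above €389,000, so the credit is €0. Rural Housing Credit: €422,700 is at or above €332,900, so the credit is €0. total €0 + €0 = €0
Keiko (€300,700): Commuter Credit: €300,700 is at or below the €357,000 threshold, so the full €8,280 applies. Rural Housing Credit: €300,700 is at or below the €302,900 threshold, so the full €5,280 applies. total €8,280 + €5,280 = €13,560
Difference: |€0 − €13,560| = €13,560.

€13,560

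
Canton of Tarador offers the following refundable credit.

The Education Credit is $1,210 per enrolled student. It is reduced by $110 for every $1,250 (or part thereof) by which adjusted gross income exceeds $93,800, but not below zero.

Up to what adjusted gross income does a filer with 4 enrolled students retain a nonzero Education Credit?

$147,550

Full credit = 4 × $1,210 = $4,840.
After 43 increments the reduction is 43 × $110 = $4,730, leaving $110; one more increment wipes it out. Increment 43 ends at excess 43 × $1,250 = $53,750, so the highest qualifying income is $93,800 + $53,750 = $147,550.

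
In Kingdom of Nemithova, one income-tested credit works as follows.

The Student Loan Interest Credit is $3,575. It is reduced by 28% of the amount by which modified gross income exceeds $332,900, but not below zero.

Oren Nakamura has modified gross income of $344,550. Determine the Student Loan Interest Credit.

$313

Student Loan Interest Credit: 28% of the $11,650 excess over $332,900 is $3,262; credit = $3,575 − $3,262 = $313.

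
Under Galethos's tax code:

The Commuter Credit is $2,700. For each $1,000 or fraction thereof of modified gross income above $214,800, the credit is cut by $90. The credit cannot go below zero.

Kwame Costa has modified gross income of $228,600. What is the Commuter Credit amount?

$1,440

Commuter Credit: income exceeds $214,800 by $13,800, which is 14 full-or-partial $1,000 increments; reduction = 14 × $90 = $1,260, leaving $1,440.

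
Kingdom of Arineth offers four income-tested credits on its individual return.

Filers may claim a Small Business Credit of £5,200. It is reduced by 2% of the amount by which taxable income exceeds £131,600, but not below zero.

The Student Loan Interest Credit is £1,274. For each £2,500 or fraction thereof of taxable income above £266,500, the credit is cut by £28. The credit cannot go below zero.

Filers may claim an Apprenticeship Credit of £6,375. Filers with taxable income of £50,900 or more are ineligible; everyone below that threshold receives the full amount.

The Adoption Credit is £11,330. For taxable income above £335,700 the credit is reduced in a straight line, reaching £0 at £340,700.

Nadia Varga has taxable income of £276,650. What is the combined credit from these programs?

£14,763

Small Business Credit: 2% of the £145,050 excess over £131,600 is £2,901; credit = £5,200 − £2,901 = £2,299.
Student Loan Interest Credit: income exceeds £266,500 by £10,150, which is 5 full-or-partial £2,500 increments; reduction = 5 × £28 = £140, leaving £1,134.
Apprenticeship Credit: £276,650 meets or exceeds the £50,900 cutoff, so the credit is £0.
Adoption Credit: £276,650 is at or below the £335,700 threshold, so the full £11,330 applies.
Total: £2,299 + £1,134 + £0 + £11,330 = £14,763.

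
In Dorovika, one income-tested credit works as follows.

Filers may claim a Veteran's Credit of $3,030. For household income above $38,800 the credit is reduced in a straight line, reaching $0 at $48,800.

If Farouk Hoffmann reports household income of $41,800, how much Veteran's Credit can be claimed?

Veteran's Credit: $41,800 is $3,000 into a $10,000 phase-out range, leaving 7,000/10,000 of the credit: $3,030 × 7,000/10,000 = $2,121.

$2,121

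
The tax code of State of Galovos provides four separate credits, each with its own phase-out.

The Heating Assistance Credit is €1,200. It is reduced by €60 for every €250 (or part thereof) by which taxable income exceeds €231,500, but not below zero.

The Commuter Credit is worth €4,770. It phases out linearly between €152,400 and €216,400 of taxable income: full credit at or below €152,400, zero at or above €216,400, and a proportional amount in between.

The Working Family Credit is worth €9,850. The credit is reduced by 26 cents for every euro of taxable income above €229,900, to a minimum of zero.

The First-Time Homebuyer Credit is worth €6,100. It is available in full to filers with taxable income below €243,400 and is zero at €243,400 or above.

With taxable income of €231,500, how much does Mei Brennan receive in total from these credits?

€16,734

Heating Assistance Credit: €231,500 is at or below the €231,500 threshold, so the full €1,200 applies.
Commuter Credit: €231,500 is at or above €216,400, so the credit is €0.
Working Family Credit: 26% of the €1,600 excess over €229,900 is €416; credit = €9,850 − €416 = €9,434.
First-Time Homebuyer Credit: €231,500 is below the €243,400 cutoff, so the full €6,100 applies.
Total: €1,200 + €0 + €9,434 + €6,100 = €16,734.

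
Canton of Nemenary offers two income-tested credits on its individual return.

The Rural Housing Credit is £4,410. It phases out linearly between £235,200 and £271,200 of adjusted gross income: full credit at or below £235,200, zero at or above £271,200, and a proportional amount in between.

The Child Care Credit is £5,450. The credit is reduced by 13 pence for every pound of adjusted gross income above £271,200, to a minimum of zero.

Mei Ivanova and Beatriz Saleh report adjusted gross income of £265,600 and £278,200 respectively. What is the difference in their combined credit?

Mei (£265,600): Rural Housing Credit: £265,600 is £30,400 into a £36,000 phase-out range, leaving 5,600/36,000 of the credit: £4,410 × 5,600/36,000 = £686. Child Care Credit: £265,600 is at or below the £271,200 threshold, so the full £5,450 applies. total £686 + £5,450 = £6,136
Beatriz (£278,200): Rural Housing Credit: £278,200 is at or above £271,200, so the credit is £0. Child Care Credit: 13% of the £7,000 excess over £271,200 is £910; credit = £5,450 − £910 = £4,540. total £0 + £4,540 = £4,540
Difference: |£6,136 − £4,540| = £1,596.

£1,596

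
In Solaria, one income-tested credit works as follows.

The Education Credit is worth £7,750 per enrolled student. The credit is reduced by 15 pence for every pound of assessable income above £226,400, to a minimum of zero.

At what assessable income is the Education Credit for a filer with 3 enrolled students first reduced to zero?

£381,400

Full credit = 3 × £7,750 = £23,250.
The credit falls by 15% of each pound above £226,400, so it reaches zero when the excess is £23,250 / 15% = £155,000: income = £226,400 + £155,000 = £381,400.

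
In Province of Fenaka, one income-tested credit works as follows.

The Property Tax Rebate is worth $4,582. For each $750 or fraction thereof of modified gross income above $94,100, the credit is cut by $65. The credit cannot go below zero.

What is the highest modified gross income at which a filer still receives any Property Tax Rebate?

After 70 increments the reduction is 70 × $65 = $4,550, leaving $32; one more increment wipes it out. Increment 70 ends at excess 70 × $750 = $52,500, so the highest qualifying income is $94,100 + $52,500 = $146,600.

$146,600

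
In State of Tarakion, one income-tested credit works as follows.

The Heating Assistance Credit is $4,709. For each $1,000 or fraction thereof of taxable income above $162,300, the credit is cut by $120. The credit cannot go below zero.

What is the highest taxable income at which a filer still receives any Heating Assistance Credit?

$201,300

After 39 increments the reduction is 39 × $120 = $4,680, leaving $29; one more increment wipes it out. Increment 39 ends at excess 39 × $1,000 = $39,000, so the highest qualifying income is $162,300 + $39,000 = $201,300.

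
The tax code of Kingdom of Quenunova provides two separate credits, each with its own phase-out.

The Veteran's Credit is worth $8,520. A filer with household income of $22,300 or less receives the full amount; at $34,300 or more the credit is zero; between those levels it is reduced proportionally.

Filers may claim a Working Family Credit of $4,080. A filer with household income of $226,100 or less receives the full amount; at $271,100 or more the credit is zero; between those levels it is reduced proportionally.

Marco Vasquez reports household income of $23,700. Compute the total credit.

Veteran's Credit: $23,700 is $1,400 into a $12,000 phase-out range, leaving 10,600/12,000 of the credit: $8,520 × 10,600/12,000 = $7,526.
Working Family Credit: $23,700 is at or below the $226,100 threshold, so the full $4,080 applies.
Total: $7,526 + $4,080 = $11,606.

$11,606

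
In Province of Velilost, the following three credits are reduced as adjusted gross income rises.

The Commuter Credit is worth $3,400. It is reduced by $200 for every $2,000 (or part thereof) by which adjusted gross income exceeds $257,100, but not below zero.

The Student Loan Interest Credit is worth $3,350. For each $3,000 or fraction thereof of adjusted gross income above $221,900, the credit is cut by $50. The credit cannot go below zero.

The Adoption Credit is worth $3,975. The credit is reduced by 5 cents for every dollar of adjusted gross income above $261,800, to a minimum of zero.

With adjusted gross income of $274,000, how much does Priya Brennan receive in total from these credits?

$7,415

Commuter Credit: income exceeds $257,100 by $16,900, which is 9 full-or-partial $2,000 increments; reduction = 9 × $200 = $1,800, leaving $1,600.
Student Loan Interest Credit: income exceeds $221,900 by $52,100, which is 18 full-or-partial $3,000 increments; reduction = 18 × $50 = $900, leaving $2,450.
Adoption Credit: 5% of the $12,200 excess over $261,800 is $610; credit = $3,975 − $610 = $3,365.
Total: $1,600 + $2,450 + $3,365 = $7,415.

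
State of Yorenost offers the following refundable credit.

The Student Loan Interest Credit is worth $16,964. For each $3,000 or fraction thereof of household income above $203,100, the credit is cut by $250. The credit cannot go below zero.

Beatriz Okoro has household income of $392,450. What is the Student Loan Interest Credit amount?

Student Loan Interest Credit: income exceeds $203,100 by $189,350, which is 64 full-or-partial $3,000 increments; reduction = 64 × $250 = $16,000, leaving $964.

$964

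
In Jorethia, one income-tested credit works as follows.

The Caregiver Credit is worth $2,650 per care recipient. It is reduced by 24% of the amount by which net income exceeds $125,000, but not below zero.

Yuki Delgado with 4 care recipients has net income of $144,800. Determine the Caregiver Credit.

$5,848

Caregiver Credit: base = 4 × $2,650 = $10,600. 24% of the $19,800 excess over $125,000 is $4,752; credit = $10,600 − $4,752 = $5,848.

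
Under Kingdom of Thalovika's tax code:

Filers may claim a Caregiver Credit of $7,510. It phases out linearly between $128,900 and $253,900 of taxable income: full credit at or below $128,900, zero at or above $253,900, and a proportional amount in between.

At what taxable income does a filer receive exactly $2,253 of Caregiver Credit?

$2,253 is 2,253/7,510 of the full $7,510, so 5,257/7,510 of the $125,000 range has been used: income = $128,900 + $125,000 × 5,257/7,510 = $216,400.

$216,400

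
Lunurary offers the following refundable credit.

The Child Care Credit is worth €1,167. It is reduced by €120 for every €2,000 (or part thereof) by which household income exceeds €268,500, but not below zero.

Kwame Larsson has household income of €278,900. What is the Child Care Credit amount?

€447

Child Care Credit: income exceeds €268,500 by €10,400, which is 6 full-or-partial €2,000 increments; reduction = 6 × €120 = €720, leaving €447.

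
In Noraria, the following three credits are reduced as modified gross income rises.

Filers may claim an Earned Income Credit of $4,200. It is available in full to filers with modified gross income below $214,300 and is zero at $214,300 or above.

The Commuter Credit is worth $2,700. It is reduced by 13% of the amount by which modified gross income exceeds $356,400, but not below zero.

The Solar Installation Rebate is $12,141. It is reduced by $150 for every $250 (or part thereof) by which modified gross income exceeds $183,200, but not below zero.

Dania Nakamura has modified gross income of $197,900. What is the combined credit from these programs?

$10,191

Earned Income Credit: $197,900 is below the $214,300 cutoff, so the full $4,200 applies.
Commuter Credit: $197,900 is at or below the $356,400 threshold, so the full $2,700 applies.
Solar Installation Rebate: income exceeds $183,200 by $14,700, which is 59 full-or-partial $250 increments; reduction = 59 × $150 = $8,850, leaving $3,291.
Total: $4,200 + $2,700 + $3,291 = $10,191.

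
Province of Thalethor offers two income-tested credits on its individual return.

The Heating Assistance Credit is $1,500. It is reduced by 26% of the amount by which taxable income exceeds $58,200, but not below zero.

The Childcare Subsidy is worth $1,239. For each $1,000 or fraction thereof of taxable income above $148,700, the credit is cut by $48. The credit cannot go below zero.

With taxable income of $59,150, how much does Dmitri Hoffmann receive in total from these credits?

$2,492

Heating Assistance Credit: 26% of the $950 excess over $58,200 is $247; credit = $1,500 − $247 = $1,253.
Childcare Subsidy: $59,150 is at or below the $148,700 threshold, so the full $1,239 applies.
Total: $1,253 + $1,239 = $2,492.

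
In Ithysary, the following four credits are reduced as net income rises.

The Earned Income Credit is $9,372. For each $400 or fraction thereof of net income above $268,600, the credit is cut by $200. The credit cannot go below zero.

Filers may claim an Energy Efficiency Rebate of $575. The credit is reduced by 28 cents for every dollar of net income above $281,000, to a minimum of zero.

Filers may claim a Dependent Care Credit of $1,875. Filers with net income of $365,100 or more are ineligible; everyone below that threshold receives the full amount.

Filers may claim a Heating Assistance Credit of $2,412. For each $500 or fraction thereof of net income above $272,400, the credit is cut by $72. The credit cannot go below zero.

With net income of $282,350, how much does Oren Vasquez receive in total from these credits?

Earned Income Credit: income exceeds $268,600 by $13,750, which is 35 full-or-partial $400 increments; reduction = 35 × $200 = $7,000, leaving $2,372.
Energy Efficiency Rebate: 28% of the $1,350 excess over $281,000 is $378; credit = $575 − $378 = $197.
Dependent Care Credit: $282,350 is below the $365,100 cutoff, so the full $1,875 applies.
Heating Assistance Credit: income exceeds $272,400 by $9,950, which is 20 full-or-partial $500 increments; reduction = 20 × $72 = $1,440, leaving $972.
Total: $2,372 + $197 + $1,875 + $972 = $5,416.

$5,416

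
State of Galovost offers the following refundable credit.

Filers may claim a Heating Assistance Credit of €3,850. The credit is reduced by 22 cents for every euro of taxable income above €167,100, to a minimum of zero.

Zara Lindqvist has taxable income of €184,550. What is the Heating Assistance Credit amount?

€11

Heating Assistance Credit: 22% of the €17,450 excess over €167,100 is €3,839; credit = €3,850 − €3,839 = €11.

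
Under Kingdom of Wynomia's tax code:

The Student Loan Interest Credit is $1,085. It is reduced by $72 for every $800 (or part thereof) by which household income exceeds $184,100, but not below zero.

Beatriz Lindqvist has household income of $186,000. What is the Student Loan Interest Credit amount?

$869

Student Loan Interest Credit: income exceeds $184,100 by $1,900, which is 3 full-or-partial $800 increments; reduction = 3 × $72 = $216, leaving $869.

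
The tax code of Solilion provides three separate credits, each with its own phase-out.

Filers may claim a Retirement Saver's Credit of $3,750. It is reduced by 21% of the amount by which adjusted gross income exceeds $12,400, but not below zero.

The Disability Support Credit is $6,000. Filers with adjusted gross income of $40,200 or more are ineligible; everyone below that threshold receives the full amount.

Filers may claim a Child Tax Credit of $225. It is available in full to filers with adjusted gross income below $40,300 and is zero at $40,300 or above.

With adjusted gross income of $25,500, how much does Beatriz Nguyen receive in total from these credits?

$7,224

Retirement Saver's Credit: 21% of the $13,100 excess over $12,400 is $2,751; credit = $3,750 − $2,751 = $999.
Disability Support Credit: $25,500 is below the $40,200 cutoff, so the full $6,000 applies.
Child Tax Credit: $25,500 is below the $40,300 cutoff, so the full $225 applies.
Total: $999 + $6,000 + $225 = $7,224.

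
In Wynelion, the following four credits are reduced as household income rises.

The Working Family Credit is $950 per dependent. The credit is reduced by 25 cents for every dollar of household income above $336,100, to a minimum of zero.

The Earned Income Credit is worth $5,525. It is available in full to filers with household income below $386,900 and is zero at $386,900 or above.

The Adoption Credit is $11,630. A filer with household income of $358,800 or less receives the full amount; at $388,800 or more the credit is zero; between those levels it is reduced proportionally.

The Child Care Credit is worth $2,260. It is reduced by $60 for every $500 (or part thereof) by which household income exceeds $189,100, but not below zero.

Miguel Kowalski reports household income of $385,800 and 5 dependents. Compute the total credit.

Working Family Credit: base = 5 × $950 = $4,750. 25% of the $49,700 excess over $336,100 is $12,425 ≥ base, so the credit is $0.
Earned Income Credit: $385,800 is below the $386,900 cutoff, so the full $5,525 applies.
Adoption Credit: $385,800 is $27,000 into a $30,000 phase-out range, leaving 3,000/30,000 of the credit: $11,630 × 3,000/30,000 = $1,163.
Child Care Credit: income exceeds $189,100 by $196,700 → 394 increments × $60 = $23,640 ≥ base, so the credit is $0.
Total: $0 + $5,525 + $1,163 + $0 = $6,688.

$6,688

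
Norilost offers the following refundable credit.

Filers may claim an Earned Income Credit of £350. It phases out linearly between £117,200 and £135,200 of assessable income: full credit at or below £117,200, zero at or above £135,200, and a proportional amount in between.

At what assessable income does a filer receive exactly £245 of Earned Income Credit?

£122,600

£245 is 245/350 of the full £350, so 105/350 of the £18,000 range has been used: income = £117,200 + £18,000 × 105/350 = £122,600.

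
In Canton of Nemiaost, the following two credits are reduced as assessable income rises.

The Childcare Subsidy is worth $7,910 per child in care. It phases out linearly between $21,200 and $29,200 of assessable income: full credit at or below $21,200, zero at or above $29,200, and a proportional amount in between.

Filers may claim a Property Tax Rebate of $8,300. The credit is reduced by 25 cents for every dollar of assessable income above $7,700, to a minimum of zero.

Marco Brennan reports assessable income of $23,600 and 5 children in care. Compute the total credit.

Childcare Subsidy: base = 5 × $7,910 = $39,550. $23,600 is $2,400 into a $8,000 phase-out range, leaving 5,600/8,000 of the credit: $39,550 × 5,600/8,000 = $27,685.
Property Tax Rebate: 25% of the $15,900 excess over $7,700 is $3,975; credit = $8,300 − $3,975 = $4,325.
Total: $27,685 + $4,325 = $32,010.

$32,010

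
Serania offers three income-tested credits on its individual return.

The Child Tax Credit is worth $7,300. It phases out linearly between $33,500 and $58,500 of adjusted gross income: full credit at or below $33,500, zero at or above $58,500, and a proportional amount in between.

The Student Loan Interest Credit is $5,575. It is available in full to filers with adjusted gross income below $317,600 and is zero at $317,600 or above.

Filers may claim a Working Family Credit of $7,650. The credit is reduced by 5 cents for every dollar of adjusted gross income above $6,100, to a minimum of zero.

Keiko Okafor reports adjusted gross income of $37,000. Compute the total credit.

$17,958

Child Tax Credit: $37,000 is $3,500 into a $25,000 phase-out range, leaving 21,500/25,000 of the credit: $7,300 × 21,500/25,000 = $6,278.
Student Loan Interest Credit: $37,000 is below the $317,600 cutoff, so the full $5,575 applies.
Working Family Credit: 5% of the $30,900 excess over $6,100 is $1,545; credit = $7,650 − $1,545 = $6,105.
Total: $6,278 + $5,575 + $6,105 = $17,958.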